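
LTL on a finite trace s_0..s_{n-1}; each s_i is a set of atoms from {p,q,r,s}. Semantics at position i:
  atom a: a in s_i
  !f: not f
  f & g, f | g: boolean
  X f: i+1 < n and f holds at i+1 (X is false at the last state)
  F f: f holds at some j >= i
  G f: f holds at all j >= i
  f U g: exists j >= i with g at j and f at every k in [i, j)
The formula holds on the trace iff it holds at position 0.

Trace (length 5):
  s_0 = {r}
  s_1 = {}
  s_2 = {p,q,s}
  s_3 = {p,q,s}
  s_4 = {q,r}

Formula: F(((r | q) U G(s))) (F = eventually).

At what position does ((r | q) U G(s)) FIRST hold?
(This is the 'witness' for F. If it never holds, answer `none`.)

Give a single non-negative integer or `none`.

Answer: none

Derivation:
s_0={r}: ((r | q) U G(s))=False (r | q)=True r=True q=False G(s)=False s=False
s_1={}: ((r | q) U G(s))=False (r | q)=False r=False q=False G(s)=False s=False
s_2={p,q,s}: ((r | q) U G(s))=False (r | q)=True r=False q=True G(s)=False s=True
s_3={p,q,s}: ((r | q) U G(s))=False (r | q)=True r=False q=True G(s)=False s=True
s_4={q,r}: ((r | q) U G(s))=False (r | q)=True r=True q=True G(s)=False s=False
F(((r | q) U G(s))) does not hold (no witness exists).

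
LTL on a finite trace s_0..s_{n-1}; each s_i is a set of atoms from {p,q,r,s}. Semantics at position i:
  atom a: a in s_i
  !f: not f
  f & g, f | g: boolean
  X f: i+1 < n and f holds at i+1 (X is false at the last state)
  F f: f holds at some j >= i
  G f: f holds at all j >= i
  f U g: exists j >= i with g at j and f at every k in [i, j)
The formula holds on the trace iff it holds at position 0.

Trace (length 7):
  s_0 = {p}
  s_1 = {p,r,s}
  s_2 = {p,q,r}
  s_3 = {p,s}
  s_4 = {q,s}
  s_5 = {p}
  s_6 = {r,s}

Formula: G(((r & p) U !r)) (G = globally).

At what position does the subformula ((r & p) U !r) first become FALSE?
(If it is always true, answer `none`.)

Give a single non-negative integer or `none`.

s_0={p}: ((r & p) U !r)=True (r & p)=False r=False p=True !r=True
s_1={p,r,s}: ((r & p) U !r)=True (r & p)=True r=True p=True !r=False
s_2={p,q,r}: ((r & p) U !r)=True (r & p)=True r=True p=True !r=False
s_3={p,s}: ((r & p) U !r)=True (r & p)=False r=False p=True !r=True
s_4={q,s}: ((r & p) U !r)=True (r & p)=False r=False p=False !r=True
s_5={p}: ((r & p) U !r)=True (r & p)=False r=False p=True !r=True
s_6={r,s}: ((r & p) U !r)=False (r & p)=False r=True p=False !r=False
G(((r & p) U !r)) holds globally = False
First violation at position 6.

Answer: 6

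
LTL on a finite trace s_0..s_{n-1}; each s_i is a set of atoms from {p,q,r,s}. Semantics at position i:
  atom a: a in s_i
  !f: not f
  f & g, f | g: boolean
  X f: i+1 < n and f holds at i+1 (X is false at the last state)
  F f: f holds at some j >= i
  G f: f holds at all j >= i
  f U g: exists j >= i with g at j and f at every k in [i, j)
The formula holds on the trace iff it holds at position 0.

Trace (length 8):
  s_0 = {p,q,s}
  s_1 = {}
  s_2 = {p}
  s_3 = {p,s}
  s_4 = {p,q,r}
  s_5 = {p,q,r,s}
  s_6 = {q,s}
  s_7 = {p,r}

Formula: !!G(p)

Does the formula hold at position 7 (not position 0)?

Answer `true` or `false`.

Answer: true

Derivation:
s_0={p,q,s}: !!G(p)=False !G(p)=True G(p)=False p=True
s_1={}: !!G(p)=False !G(p)=True G(p)=False p=False
s_2={p}: !!G(p)=False !G(p)=True G(p)=False p=True
s_3={p,s}: !!G(p)=False !G(p)=True G(p)=False p=True
s_4={p,q,r}: !!G(p)=False !G(p)=True G(p)=False p=True
s_5={p,q,r,s}: !!G(p)=False !G(p)=True G(p)=False p=True
s_6={q,s}: !!G(p)=False !G(p)=True G(p)=False p=False
s_7={p,r}: !!G(p)=True !G(p)=False G(p)=True p=True
Evaluating at position 7: result = True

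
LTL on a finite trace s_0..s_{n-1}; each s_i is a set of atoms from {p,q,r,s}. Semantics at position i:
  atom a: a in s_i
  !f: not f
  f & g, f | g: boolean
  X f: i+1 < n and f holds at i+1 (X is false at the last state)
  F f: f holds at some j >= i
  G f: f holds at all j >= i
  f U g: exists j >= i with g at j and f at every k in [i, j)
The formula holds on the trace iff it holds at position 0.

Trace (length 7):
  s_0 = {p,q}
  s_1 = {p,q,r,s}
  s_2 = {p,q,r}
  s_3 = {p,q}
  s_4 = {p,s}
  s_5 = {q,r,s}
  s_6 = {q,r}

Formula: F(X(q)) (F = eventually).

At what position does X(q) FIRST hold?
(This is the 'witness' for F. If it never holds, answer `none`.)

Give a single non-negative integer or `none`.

s_0={p,q}: X(q)=True q=True
s_1={p,q,r,s}: X(q)=True q=True
s_2={p,q,r}: X(q)=True q=True
s_3={p,q}: X(q)=False q=True
s_4={p,s}: X(q)=True q=False
s_5={q,r,s}: X(q)=True q=True
s_6={q,r}: X(q)=False q=True
F(X(q)) holds; first witness at position 0.

Answer: 0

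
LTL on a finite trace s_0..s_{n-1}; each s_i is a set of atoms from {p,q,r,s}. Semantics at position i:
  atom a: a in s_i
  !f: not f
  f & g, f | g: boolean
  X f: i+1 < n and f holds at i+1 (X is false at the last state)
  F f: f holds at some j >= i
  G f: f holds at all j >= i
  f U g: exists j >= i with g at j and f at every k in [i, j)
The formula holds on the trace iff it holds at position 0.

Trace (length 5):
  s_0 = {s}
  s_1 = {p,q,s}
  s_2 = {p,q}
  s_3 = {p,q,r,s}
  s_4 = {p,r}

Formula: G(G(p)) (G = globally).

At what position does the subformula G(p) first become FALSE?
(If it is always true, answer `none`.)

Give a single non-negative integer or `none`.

s_0={s}: G(p)=False p=False
s_1={p,q,s}: G(p)=True p=True
s_2={p,q}: G(p)=True p=True
s_3={p,q,r,s}: G(p)=True p=True
s_4={p,r}: G(p)=True p=True
G(G(p)) holds globally = False
First violation at position 0.

Answer: 0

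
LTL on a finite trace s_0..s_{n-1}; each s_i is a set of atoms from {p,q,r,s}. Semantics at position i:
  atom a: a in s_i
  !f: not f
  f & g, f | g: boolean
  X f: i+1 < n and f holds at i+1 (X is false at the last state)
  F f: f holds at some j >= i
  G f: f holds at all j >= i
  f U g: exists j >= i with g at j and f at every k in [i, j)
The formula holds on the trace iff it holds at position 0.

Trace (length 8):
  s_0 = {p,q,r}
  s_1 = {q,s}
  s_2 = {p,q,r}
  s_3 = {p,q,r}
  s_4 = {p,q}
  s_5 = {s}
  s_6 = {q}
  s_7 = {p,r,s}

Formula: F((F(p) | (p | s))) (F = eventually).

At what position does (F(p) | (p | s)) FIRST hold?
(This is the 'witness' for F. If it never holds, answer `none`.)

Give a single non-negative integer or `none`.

Answer: 0

Derivation:
s_0={p,q,r}: (F(p) | (p | s))=True F(p)=True p=True (p | s)=True s=False
s_1={q,s}: (F(p) | (p | s))=True F(p)=True p=False (p | s)=True s=True
s_2={p,q,r}: (F(p) | (p | s))=True F(p)=True p=True (p | s)=True s=False
s_3={p,q,r}: (F(p) | (p | s))=True F(p)=True p=True (p | s)=True s=False
s_4={p,q}: (F(p) | (p | s))=True F(p)=True p=True (p | s)=True s=False
s_5={s}: (F(p) | (p | s))=True F(p)=True p=False (p | s)=True s=True
s_6={q}: (F(p) | (p | s))=True F(p)=True p=False (p | s)=False s=False
s_7={p,r,s}: (F(p) | (p | s))=True F(p)=True p=True (p | s)=True s=True
F((F(p) | (p | s))) holds; first witness at position 0.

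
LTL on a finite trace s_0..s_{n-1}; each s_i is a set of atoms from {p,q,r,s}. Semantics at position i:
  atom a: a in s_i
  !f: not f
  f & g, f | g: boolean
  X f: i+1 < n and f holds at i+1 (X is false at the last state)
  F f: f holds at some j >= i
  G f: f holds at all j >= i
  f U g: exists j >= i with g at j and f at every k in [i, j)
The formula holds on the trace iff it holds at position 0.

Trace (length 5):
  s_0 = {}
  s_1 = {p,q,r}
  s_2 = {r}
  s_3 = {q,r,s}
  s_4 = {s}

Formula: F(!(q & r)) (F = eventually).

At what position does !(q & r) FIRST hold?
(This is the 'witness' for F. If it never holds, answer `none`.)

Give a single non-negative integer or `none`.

s_0={}: !(q & r)=True (q & r)=False q=False r=False
s_1={p,q,r}: !(q & r)=False (q & r)=True q=True r=True
s_2={r}: !(q & r)=True (q & r)=False q=False r=True
s_3={q,r,s}: !(q & r)=False (q & r)=True q=True r=True
s_4={s}: !(q & r)=True (q & r)=False q=False r=False
F(!(q & r)) holds; first witness at position 0.

Answer: 0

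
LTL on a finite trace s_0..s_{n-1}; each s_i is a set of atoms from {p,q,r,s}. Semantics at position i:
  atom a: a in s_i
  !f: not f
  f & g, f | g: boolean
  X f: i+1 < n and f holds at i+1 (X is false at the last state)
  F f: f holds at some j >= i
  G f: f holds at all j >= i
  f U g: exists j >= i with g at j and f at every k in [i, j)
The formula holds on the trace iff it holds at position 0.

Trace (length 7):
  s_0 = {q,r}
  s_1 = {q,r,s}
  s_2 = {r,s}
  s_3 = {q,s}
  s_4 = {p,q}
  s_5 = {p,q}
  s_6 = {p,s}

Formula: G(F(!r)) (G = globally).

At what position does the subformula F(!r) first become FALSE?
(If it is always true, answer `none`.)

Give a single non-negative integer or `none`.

s_0={q,r}: F(!r)=True !r=False r=True
s_1={q,r,s}: F(!r)=True !r=False r=True
s_2={r,s}: F(!r)=True !r=False r=True
s_3={q,s}: F(!r)=True !r=True r=False
s_4={p,q}: F(!r)=True !r=True r=False
s_5={p,q}: F(!r)=True !r=True r=False
s_6={p,s}: F(!r)=True !r=True r=False
G(F(!r)) holds globally = True
No violation — formula holds at every position.

Answer: none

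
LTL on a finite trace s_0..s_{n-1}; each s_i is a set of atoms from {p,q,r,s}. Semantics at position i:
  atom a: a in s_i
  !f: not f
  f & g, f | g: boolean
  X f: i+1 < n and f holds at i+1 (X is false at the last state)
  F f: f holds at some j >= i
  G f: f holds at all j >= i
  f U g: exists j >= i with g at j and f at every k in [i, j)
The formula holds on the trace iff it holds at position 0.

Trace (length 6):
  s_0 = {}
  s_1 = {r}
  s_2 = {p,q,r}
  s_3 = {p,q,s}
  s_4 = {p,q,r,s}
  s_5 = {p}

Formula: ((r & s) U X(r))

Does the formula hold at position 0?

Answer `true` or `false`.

Answer: true

Derivation:
s_0={}: ((r & s) U X(r))=True (r & s)=False r=False s=False X(r)=True
s_1={r}: ((r & s) U X(r))=True (r & s)=False r=True s=False X(r)=True
s_2={p,q,r}: ((r & s) U X(r))=False (r & s)=False r=True s=False X(r)=False
s_3={p,q,s}: ((r & s) U X(r))=True (r & s)=False r=False s=True X(r)=True
s_4={p,q,r,s}: ((r & s) U X(r))=False (r & s)=True r=True s=True X(r)=False
s_5={p}: ((r & s) U X(r))=False (r & s)=False r=False s=False X(r)=False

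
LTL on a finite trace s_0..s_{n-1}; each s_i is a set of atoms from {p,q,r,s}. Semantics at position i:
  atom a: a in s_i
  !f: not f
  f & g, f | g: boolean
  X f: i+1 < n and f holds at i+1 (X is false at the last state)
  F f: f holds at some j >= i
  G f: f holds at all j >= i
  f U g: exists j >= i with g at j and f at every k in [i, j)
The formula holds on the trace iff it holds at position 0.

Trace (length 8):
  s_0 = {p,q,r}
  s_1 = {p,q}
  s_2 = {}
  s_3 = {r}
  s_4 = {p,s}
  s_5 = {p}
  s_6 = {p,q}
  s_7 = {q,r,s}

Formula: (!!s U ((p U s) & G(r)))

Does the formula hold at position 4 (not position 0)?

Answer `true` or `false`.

s_0={p,q,r}: (!!s U ((p U s) & G(r)))=False !!s=False !s=True s=False ((p U s) & G(r))=False (p U s)=False p=True G(r)=False r=True
s_1={p,q}: (!!s U ((p U s) & G(r)))=False !!s=False !s=True s=False ((p U s) & G(r))=False (p U s)=False p=True G(r)=False r=False
s_2={}: (!!s U ((p U s) & G(r)))=False !!s=False !s=True s=False ((p U s) & G(r))=False (p U s)=False p=False G(r)=False r=False
s_3={r}: (!!s U ((p U s) & G(r)))=False !!s=False !s=True s=False ((p U s) & G(r))=False (p U s)=False p=False G(r)=False r=True
s_4={p,s}: (!!s U ((p U s) & G(r)))=False !!s=True !s=False s=True ((p U s) & G(r))=False (p U s)=True p=True G(r)=False r=False
s_5={p}: (!!s U ((p U s) & G(r)))=False !!s=False !s=True s=False ((p U s) & G(r))=False (p U s)=True p=True G(r)=False r=False
s_6={p,q}: (!!s U ((p U s) & G(r)))=False !!s=False !s=True s=False ((p U s) & G(r))=False (p U s)=True p=True G(r)=False r=False
s_7={q,r,s}: (!!s U ((p U s) & G(r)))=True !!s=True !s=False s=True ((p U s) & G(r))=True (p U s)=True p=False G(r)=True r=True
Evaluating at position 4: result = False

Answer: false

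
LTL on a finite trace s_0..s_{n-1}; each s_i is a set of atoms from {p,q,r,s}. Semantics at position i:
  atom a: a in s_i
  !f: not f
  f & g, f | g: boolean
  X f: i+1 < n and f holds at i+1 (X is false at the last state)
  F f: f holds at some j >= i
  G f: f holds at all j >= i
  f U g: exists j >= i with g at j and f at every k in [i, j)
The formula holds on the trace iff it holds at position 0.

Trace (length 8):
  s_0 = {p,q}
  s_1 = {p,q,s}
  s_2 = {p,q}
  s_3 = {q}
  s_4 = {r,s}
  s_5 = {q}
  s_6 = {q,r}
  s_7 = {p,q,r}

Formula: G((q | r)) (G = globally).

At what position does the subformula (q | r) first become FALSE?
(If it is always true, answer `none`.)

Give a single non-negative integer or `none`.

s_0={p,q}: (q | r)=True q=True r=False
s_1={p,q,s}: (q | r)=True q=True r=False
s_2={p,q}: (q | r)=True q=True r=False
s_3={q}: (q | r)=True q=True r=False
s_4={r,s}: (q | r)=True q=False r=True
s_5={q}: (q | r)=True q=True r=False
s_6={q,r}: (q | r)=True q=True r=True
s_7={p,q,r}: (q | r)=True q=True r=True
G((q | r)) holds globally = True
No violation — formula holds at every position.

Answer: none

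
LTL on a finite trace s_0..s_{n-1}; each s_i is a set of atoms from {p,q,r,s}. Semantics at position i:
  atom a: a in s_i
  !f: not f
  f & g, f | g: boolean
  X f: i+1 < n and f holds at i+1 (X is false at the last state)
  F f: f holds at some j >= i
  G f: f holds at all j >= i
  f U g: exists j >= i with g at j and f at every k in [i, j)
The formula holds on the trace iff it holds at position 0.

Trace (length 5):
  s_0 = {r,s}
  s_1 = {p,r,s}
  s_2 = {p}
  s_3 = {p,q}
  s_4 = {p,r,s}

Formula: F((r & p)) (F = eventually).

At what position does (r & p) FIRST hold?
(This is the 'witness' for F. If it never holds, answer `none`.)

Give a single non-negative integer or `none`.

Answer: 1

Derivation:
s_0={r,s}: (r & p)=False r=True p=False
s_1={p,r,s}: (r & p)=True r=True p=True
s_2={p}: (r & p)=False r=False p=True
s_3={p,q}: (r & p)=False r=False p=True
s_4={p,r,s}: (r & p)=True r=True p=True
F((r & p)) holds; first witness at position 1.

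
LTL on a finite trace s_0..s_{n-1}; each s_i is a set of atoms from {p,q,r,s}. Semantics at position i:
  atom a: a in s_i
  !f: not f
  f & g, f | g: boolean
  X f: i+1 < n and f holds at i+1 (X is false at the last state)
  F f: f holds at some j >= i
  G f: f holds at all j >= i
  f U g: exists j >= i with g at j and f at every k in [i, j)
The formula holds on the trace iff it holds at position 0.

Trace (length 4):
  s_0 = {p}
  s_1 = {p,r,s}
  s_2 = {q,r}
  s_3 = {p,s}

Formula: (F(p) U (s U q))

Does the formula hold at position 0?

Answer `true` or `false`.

Answer: true

Derivation:
s_0={p}: (F(p) U (s U q))=True F(p)=True p=True (s U q)=False s=False q=False
s_1={p,r,s}: (F(p) U (s U q))=True F(p)=True p=True (s U q)=True s=True q=False
s_2={q,r}: (F(p) U (s U q))=True F(p)=True p=False (s U q)=True s=False q=True
s_3={p,s}: (F(p) U (s U q))=False F(p)=True p=True (s U q)=False s=True q=False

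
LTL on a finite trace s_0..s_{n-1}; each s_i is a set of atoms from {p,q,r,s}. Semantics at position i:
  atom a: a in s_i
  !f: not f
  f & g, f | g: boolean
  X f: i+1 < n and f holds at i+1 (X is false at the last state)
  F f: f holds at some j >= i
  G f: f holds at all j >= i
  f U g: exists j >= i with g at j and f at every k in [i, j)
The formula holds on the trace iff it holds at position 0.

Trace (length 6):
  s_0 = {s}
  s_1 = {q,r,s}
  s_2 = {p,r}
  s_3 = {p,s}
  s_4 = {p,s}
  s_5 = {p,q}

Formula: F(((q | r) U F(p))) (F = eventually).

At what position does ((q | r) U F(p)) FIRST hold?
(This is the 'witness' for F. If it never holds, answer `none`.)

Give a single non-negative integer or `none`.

s_0={s}: ((q | r) U F(p))=True (q | r)=False q=False r=False F(p)=True p=False
s_1={q,r,s}: ((q | r) U F(p))=True (q | r)=True q=True r=True F(p)=True p=False
s_2={p,r}: ((q | r) U F(p))=True (q | r)=True q=False r=True F(p)=True p=True
s_3={p,s}: ((q | r) U F(p))=True (q | r)=False q=False r=False F(p)=True p=True
s_4={p,s}: ((q | r) U F(p))=True (q | r)=False q=False r=False F(p)=True p=True
s_5={p,q}: ((q | r) U F(p))=True (q | r)=True q=True r=False F(p)=True p=True
F(((q | r) U F(p))) holds; first witness at position 0.

Answer: 0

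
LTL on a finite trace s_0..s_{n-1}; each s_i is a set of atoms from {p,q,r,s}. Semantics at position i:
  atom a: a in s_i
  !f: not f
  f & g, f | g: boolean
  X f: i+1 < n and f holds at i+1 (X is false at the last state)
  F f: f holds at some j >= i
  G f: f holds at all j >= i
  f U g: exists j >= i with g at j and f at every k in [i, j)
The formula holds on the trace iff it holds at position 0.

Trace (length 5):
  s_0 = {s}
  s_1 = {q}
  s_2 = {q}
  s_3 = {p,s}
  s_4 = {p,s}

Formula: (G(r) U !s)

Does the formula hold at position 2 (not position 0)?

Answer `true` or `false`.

Answer: true

Derivation:
s_0={s}: (G(r) U !s)=False G(r)=False r=False !s=False s=True
s_1={q}: (G(r) U !s)=True G(r)=False r=False !s=True s=False
s_2={q}: (G(r) U !s)=True G(r)=False r=False !s=True s=False
s_3={p,s}: (G(r) U !s)=False G(r)=False r=False !s=False s=True
s_4={p,s}: (G(r) U !s)=False G(r)=False r=False !s=False s=True
Evaluating at position 2: result = True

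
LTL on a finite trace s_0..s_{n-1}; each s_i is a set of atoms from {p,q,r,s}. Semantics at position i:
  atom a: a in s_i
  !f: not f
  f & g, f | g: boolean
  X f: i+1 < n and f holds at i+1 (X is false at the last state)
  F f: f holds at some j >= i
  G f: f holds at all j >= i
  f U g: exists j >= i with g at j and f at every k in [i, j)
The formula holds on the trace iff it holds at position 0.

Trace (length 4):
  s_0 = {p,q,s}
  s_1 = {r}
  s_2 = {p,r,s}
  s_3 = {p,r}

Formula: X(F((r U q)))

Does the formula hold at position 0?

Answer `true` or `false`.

Answer: false

Derivation:
s_0={p,q,s}: X(F((r U q)))=False F((r U q))=True (r U q)=True r=False q=True
s_1={r}: X(F((r U q)))=False F((r U q))=False (r U q)=False r=True q=False
s_2={p,r,s}: X(F((r U q)))=False F((r U q))=False (r U q)=False r=True q=False
s_3={p,r}: X(F((r U q)))=False F((r U q))=False (r U q)=False r=True q=False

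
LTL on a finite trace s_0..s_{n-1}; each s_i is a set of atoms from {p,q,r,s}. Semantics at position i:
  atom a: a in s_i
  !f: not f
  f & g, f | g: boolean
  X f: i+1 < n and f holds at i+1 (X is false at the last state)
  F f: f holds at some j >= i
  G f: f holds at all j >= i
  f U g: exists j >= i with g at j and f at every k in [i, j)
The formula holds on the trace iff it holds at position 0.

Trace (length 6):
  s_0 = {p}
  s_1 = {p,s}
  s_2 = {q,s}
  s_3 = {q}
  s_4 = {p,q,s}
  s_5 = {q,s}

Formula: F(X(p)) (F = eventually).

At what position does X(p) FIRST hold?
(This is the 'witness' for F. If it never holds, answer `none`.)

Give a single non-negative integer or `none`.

Answer: 0

Derivation:
s_0={p}: X(p)=True p=True
s_1={p,s}: X(p)=False p=True
s_2={q,s}: X(p)=False p=False
s_3={q}: X(p)=True p=False
s_4={p,q,s}: X(p)=False p=True
s_5={q,s}: X(p)=False p=False
F(X(p)) holds; first witness at position 0.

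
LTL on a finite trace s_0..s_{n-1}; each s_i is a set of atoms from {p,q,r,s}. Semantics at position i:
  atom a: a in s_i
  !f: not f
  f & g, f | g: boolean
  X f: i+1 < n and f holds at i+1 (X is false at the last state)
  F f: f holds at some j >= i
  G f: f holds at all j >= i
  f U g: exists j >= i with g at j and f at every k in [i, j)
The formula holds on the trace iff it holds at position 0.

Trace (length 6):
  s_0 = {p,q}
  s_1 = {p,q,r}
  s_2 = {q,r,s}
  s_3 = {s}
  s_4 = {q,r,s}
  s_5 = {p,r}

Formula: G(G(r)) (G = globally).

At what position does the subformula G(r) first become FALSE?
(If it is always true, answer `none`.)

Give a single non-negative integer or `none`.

s_0={p,q}: G(r)=False r=False
s_1={p,q,r}: G(r)=False r=True
s_2={q,r,s}: G(r)=False r=True
s_3={s}: G(r)=False r=False
s_4={q,r,s}: G(r)=True r=True
s_5={p,r}: G(r)=True r=True
G(G(r)) holds globally = False
First violation at position 0.

Answer: 0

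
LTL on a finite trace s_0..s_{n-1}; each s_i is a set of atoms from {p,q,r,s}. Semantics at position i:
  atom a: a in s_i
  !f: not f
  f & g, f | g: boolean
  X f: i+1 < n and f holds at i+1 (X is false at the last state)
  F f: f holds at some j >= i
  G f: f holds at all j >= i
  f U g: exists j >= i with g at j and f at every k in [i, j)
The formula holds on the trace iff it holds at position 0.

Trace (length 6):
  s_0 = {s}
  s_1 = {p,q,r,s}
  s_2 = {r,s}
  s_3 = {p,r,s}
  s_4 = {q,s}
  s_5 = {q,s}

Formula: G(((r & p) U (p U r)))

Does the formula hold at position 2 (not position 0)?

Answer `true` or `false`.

Answer: false

Derivation:
s_0={s}: G(((r & p) U (p U r)))=False ((r & p) U (p U r))=False (r & p)=False r=False p=False (p U r)=False
s_1={p,q,r,s}: G(((r & p) U (p U r)))=False ((r & p) U (p U r))=True (r & p)=True r=True p=True (p U r)=True
s_2={r,s}: G(((r & p) U (p U r)))=False ((r & p) U (p U r))=True (r & p)=False r=True p=False (p U r)=True
s_3={p,r,s}: G(((r & p) U (p U r)))=False ((r & p) U (p U r))=True (r & p)=True r=True p=True (p U r)=True
s_4={q,s}: G(((r & p) U (p U r)))=False ((r & p) U (p U r))=False (r & p)=False r=False p=False (p U r)=False
s_5={q,s}: G(((r & p) U (p U r)))=False ((r & p) U (p U r))=False (r & p)=False r=False p=False (p U r)=False
Evaluating at position 2: result = False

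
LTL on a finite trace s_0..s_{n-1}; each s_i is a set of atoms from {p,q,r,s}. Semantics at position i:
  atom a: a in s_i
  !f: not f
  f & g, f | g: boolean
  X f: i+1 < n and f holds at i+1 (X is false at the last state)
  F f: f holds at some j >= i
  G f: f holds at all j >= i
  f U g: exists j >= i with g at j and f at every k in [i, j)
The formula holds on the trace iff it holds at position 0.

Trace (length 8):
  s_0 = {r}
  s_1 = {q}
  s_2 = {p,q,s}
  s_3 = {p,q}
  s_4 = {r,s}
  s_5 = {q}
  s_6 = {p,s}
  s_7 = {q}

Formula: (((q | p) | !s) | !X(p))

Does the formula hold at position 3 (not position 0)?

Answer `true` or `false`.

s_0={r}: (((q | p) | !s) | !X(p))=True ((q | p) | !s)=True (q | p)=False q=False p=False !s=True s=False !X(p)=True X(p)=False
s_1={q}: (((q | p) | !s) | !X(p))=True ((q | p) | !s)=True (q | p)=True q=True p=False !s=True s=False !X(p)=False X(p)=True
s_2={p,q,s}: (((q | p) | !s) | !X(p))=True ((q | p) | !s)=True (q | p)=True q=True p=True !s=False s=True !X(p)=False X(p)=True
s_3={p,q}: (((q | p) | !s) | !X(p))=True ((q | p) | !s)=True (q | p)=True q=True p=True !s=True s=False !X(p)=True X(p)=False
s_4={r,s}: (((q | p) | !s) | !X(p))=True ((q | p) | !s)=False (q | p)=False q=False p=False !s=False s=True !X(p)=True X(p)=False
s_5={q}: (((q | p) | !s) | !X(p))=True ((q | p) | !s)=True (q | p)=True q=True p=False !s=True s=False !X(p)=False X(p)=True
s_6={p,s}: (((q | p) | !s) | !X(p))=True ((q | p) | !s)=True (q | p)=True q=False p=True !s=False s=True !X(p)=True X(p)=False
s_7={q}: (((q | p) | !s) | !X(p))=True ((q | p) | !s)=True (q | p)=True q=True p=False !s=True s=False !X(p)=True X(p)=False
Evaluating at position 3: result = True

Answer: true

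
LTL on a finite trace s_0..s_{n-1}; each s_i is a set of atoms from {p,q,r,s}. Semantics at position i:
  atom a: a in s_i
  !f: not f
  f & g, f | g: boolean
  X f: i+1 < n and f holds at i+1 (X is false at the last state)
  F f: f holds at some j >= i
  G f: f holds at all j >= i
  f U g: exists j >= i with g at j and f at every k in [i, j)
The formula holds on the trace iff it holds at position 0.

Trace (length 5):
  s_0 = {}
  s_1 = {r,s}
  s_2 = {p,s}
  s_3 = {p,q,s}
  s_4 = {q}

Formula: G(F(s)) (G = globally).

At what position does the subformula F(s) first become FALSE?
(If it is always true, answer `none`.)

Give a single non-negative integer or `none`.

s_0={}: F(s)=True s=False
s_1={r,s}: F(s)=True s=True
s_2={p,s}: F(s)=True s=True
s_3={p,q,s}: F(s)=True s=True
s_4={q}: F(s)=False s=False
G(F(s)) holds globally = False
First violation at position 4.

Answer: 4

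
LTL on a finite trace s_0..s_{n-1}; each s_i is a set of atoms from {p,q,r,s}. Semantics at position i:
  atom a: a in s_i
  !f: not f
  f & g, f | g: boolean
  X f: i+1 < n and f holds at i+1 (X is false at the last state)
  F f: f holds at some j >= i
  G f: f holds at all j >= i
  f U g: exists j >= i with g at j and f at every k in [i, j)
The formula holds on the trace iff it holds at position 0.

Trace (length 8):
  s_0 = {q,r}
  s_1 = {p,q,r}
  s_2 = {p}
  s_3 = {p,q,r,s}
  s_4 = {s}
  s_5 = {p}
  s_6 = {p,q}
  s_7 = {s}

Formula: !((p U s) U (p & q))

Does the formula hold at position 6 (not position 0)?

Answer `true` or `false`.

s_0={q,r}: !((p U s) U (p & q))=True ((p U s) U (p & q))=False (p U s)=False p=False s=False (p & q)=False q=True
s_1={p,q,r}: !((p U s) U (p & q))=False ((p U s) U (p & q))=True (p U s)=True p=True s=False (p & q)=True q=True
s_2={p}: !((p U s) U (p & q))=False ((p U s) U (p & q))=True (p U s)=True p=True s=False (p & q)=False q=False
s_3={p,q,r,s}: !((p U s) U (p & q))=False ((p U s) U (p & q))=True (p U s)=True p=True s=True (p & q)=True q=True
s_4={s}: !((p U s) U (p & q))=False ((p U s) U (p & q))=True (p U s)=True p=False s=True (p & q)=False q=False
s_5={p}: !((p U s) U (p & q))=False ((p U s) U (p & q))=True (p U s)=True p=True s=False (p & q)=False q=False
s_6={p,q}: !((p U s) U (p & q))=False ((p U s) U (p & q))=True (p U s)=True p=True s=False (p & q)=True q=True
s_7={s}: !((p U s) U (p & q))=True ((p U s) U (p & q))=False (p U s)=True p=False s=True (p & q)=False q=False
Evaluating at position 6: result = False

Answer: false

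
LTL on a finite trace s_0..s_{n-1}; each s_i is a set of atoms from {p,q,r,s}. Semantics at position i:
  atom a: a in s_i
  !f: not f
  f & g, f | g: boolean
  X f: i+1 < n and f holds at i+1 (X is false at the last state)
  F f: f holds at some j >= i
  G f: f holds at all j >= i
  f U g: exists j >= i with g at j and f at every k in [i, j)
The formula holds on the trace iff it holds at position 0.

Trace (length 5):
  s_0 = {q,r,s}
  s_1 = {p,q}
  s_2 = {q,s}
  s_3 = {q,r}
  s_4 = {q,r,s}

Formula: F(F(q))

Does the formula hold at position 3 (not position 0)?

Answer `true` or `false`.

s_0={q,r,s}: F(F(q))=True F(q)=True q=True
s_1={p,q}: F(F(q))=True F(q)=True q=True
s_2={q,s}: F(F(q))=True F(q)=True q=True
s_3={q,r}: F(F(q))=True F(q)=True q=True
s_4={q,r,s}: F(F(q))=True F(q)=True q=True
Evaluating at position 3: result = True

Answer: true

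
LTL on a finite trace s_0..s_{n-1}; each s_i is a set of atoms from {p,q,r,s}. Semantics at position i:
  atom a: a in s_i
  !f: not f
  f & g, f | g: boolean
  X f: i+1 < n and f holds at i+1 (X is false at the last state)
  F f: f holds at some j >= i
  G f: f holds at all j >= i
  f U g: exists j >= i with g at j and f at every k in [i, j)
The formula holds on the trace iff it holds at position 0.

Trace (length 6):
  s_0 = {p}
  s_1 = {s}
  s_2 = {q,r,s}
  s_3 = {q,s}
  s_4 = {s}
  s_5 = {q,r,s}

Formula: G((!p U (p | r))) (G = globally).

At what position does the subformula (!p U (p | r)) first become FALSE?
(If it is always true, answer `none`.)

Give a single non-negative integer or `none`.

Answer: none

Derivation:
s_0={p}: (!p U (p | r))=True !p=False p=True (p | r)=True r=False
s_1={s}: (!p U (p | r))=True !p=True p=False (p | r)=False r=False
s_2={q,r,s}: (!p U (p | r))=True !p=True p=False (p | r)=True r=True
s_3={q,s}: (!p U (p | r))=True !p=True p=False (p | r)=False r=False
s_4={s}: (!p U (p | r))=True !p=True p=False (p | r)=False r=False
s_5={q,r,s}: (!p U (p | r))=True !p=True p=False (p | r)=True r=True
G((!p U (p | r))) holds globally = True
No violation — formula holds at every position.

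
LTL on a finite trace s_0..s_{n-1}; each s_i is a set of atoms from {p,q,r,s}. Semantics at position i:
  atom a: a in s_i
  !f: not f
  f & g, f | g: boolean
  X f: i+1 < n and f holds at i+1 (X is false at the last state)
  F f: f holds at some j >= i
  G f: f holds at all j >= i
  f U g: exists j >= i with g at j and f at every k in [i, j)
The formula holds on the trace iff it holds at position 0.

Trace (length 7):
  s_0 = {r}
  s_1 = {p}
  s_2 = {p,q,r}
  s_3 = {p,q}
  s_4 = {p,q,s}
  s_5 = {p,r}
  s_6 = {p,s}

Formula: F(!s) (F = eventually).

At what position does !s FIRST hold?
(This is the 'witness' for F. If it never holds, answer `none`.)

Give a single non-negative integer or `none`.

Answer: 0

Derivation:
s_0={r}: !s=True s=False
s_1={p}: !s=True s=False
s_2={p,q,r}: !s=True s=False
s_3={p,q}: !s=True s=False
s_4={p,q,s}: !s=False s=True
s_5={p,r}: !s=True s=False
s_6={p,s}: !s=False s=True
F(!s) holds; first witness at position 0.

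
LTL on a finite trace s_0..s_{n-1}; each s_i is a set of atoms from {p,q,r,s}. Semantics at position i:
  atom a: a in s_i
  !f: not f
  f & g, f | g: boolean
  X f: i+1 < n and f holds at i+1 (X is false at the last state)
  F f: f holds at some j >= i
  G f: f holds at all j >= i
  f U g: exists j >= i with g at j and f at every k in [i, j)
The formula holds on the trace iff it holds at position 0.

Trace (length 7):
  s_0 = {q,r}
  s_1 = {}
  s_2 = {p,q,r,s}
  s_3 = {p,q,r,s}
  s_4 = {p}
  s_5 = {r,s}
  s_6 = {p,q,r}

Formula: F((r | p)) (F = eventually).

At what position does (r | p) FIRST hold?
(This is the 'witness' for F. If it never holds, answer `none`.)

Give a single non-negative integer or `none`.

s_0={q,r}: (r | p)=True r=True p=False
s_1={}: (r | p)=False r=False p=False
s_2={p,q,r,s}: (r | p)=True r=True p=True
s_3={p,q,r,s}: (r | p)=True r=True p=True
s_4={p}: (r | p)=True r=False p=True
s_5={r,s}: (r | p)=True r=True p=False
s_6={p,q,r}: (r | p)=True r=True p=True
F((r | p)) holds; first witness at position 0.

Answer: 0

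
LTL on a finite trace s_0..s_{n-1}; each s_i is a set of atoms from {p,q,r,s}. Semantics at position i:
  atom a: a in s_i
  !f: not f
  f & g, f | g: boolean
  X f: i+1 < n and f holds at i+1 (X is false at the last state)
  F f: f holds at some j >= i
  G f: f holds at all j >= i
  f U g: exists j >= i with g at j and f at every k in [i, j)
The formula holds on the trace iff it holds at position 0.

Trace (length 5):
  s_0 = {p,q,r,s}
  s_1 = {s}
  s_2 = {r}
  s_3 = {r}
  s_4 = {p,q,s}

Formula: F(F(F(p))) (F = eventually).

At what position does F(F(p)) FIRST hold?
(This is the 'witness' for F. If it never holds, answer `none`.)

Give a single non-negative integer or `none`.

Answer: 0

Derivation:
s_0={p,q,r,s}: F(F(p))=True F(p)=True p=True
s_1={s}: F(F(p))=True F(p)=True p=False
s_2={r}: F(F(p))=True F(p)=True p=False
s_3={r}: F(F(p))=True F(p)=True p=False
s_4={p,q,s}: F(F(p))=True F(p)=True p=True
F(F(F(p))) holds; first witness at position 0.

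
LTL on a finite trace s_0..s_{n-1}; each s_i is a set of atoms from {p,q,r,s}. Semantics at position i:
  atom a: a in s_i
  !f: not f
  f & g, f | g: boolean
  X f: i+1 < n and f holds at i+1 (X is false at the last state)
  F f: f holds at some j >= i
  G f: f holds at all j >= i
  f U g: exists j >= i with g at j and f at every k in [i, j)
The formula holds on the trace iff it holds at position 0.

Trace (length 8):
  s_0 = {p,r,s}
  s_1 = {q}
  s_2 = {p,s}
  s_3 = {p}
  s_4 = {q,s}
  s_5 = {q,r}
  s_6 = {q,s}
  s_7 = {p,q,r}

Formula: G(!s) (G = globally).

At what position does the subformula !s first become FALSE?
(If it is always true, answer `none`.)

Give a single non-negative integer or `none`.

Answer: 0

Derivation:
s_0={p,r,s}: !s=False s=True
s_1={q}: !s=True s=False
s_2={p,s}: !s=False s=True
s_3={p}: !s=True s=False
s_4={q,s}: !s=False s=True
s_5={q,r}: !s=True s=False
s_6={q,s}: !s=False s=True
s_7={p,q,r}: !s=True s=False
G(!s) holds globally = False
First violation at position 0.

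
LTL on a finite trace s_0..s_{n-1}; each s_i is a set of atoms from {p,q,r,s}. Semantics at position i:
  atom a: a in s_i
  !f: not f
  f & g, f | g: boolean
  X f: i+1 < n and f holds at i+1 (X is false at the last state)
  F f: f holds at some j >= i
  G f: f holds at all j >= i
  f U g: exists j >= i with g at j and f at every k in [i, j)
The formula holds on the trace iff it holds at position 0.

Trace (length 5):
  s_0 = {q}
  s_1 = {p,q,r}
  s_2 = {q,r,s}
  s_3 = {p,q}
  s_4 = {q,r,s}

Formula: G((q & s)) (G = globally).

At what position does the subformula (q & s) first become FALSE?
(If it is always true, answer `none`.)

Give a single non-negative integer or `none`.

s_0={q}: (q & s)=False q=True s=False
s_1={p,q,r}: (q & s)=False q=True s=False
s_2={q,r,s}: (q & s)=True q=True s=True
s_3={p,q}: (q & s)=False q=True s=False
s_4={q,r,s}: (q & s)=True q=True s=True
G((q & s)) holds globally = False
First violation at position 0.

Answer: 0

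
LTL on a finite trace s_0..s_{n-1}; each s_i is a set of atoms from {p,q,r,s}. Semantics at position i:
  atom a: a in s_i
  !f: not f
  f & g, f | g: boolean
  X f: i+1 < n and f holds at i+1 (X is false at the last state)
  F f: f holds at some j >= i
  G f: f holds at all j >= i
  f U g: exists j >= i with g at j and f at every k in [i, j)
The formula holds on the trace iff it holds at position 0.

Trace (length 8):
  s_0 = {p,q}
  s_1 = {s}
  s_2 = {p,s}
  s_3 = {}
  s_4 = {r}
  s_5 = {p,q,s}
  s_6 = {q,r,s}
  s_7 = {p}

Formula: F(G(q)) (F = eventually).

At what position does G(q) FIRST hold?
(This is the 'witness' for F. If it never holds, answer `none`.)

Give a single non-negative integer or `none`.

Answer: none

Derivation:
s_0={p,q}: G(q)=False q=True
s_1={s}: G(q)=False q=False
s_2={p,s}: G(q)=False q=False
s_3={}: G(q)=False q=False
s_4={r}: G(q)=False q=False
s_5={p,q,s}: G(q)=False q=True
s_6={q,r,s}: G(q)=False q=True
s_7={p}: G(q)=False q=False
F(G(q)) does not hold (no witness exists).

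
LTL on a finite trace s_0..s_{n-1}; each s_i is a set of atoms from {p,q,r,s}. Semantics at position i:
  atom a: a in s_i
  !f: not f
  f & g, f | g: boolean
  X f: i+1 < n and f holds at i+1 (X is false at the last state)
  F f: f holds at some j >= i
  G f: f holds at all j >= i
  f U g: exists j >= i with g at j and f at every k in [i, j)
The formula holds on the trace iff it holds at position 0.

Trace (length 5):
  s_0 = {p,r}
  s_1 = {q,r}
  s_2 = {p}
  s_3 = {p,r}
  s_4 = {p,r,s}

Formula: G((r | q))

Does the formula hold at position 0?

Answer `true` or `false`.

Answer: false

Derivation:
s_0={p,r}: G((r | q))=False (r | q)=True r=True q=False
s_1={q,r}: G((r | q))=False (r | q)=True r=True q=True
s_2={p}: G((r | q))=False (r | q)=False r=False q=False
s_3={p,r}: G((r | q))=True (r | q)=True r=True q=False
s_4={p,r,s}: G((r | q))=True (r | q)=True r=True q=False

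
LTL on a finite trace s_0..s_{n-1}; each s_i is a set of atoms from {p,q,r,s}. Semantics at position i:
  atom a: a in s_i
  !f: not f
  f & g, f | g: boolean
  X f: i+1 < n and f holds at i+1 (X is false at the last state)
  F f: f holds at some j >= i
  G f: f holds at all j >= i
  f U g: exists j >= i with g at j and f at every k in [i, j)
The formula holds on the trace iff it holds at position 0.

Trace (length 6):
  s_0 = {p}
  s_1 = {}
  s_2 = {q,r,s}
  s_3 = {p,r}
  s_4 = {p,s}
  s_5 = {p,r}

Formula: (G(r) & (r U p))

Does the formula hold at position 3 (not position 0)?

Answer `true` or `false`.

Answer: false

Derivation:
s_0={p}: (G(r) & (r U p))=False G(r)=False r=False (r U p)=True p=True
s_1={}: (G(r) & (r U p))=False G(r)=False r=False (r U p)=False p=False
s_2={q,r,s}: (G(r) & (r U p))=False G(r)=False r=True (r U p)=True p=False
s_3={p,r}: (G(r) & (r U p))=False G(r)=False r=True (r U p)=True p=True
s_4={p,s}: (G(r) & (r U p))=False G(r)=False r=False (r U p)=True p=True
s_5={p,r}: (G(r) & (r U p))=True G(r)=True r=True (r U p)=True p=True
Evaluating at position 3: result = False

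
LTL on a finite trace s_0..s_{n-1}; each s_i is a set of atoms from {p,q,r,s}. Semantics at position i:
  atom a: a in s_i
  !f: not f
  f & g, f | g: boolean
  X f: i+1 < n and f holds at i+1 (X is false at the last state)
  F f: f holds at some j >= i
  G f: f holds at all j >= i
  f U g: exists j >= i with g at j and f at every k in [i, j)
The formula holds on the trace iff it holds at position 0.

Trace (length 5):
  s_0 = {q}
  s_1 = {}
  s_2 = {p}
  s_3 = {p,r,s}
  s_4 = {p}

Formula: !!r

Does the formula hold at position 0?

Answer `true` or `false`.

Answer: false

Derivation:
s_0={q}: !!r=False !r=True r=False
s_1={}: !!r=False !r=True r=False
s_2={p}: !!r=False !r=True r=False
s_3={p,r,s}: !!r=True !r=False r=True
s_4={p}: !!r=False !r=True r=False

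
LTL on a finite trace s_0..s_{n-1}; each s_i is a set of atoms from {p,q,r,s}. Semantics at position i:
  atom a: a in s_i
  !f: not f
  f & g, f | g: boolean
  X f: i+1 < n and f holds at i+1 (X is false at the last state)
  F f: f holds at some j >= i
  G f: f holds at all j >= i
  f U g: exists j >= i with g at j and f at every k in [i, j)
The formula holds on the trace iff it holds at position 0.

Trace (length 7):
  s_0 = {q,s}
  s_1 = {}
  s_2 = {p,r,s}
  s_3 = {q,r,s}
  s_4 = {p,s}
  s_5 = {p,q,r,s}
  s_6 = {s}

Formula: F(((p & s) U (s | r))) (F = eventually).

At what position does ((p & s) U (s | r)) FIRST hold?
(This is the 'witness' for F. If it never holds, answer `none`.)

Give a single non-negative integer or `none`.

s_0={q,s}: ((p & s) U (s | r))=True (p & s)=False p=False s=True (s | r)=True r=False
s_1={}: ((p & s) U (s | r))=False (p & s)=False p=False s=False (s | r)=False r=False
s_2={p,r,s}: ((p & s) U (s | r))=True (p & s)=True p=True s=True (s | r)=True r=True
s_3={q,r,s}: ((p & s) U (s | r))=True (p & s)=False p=False s=True (s | r)=True r=True
s_4={p,s}: ((p & s) U (s | r))=True (p & s)=True p=True s=True (s | r)=True r=False
s_5={p,q,r,s}: ((p & s) U (s | r))=True (p & s)=True p=True s=True (s | r)=True r=True
s_6={s}: ((p & s) U (s | r))=True (p & s)=False p=False s=True (s | r)=True r=False
F(((p & s) U (s | r))) holds; first witness at position 0.

Answer: 0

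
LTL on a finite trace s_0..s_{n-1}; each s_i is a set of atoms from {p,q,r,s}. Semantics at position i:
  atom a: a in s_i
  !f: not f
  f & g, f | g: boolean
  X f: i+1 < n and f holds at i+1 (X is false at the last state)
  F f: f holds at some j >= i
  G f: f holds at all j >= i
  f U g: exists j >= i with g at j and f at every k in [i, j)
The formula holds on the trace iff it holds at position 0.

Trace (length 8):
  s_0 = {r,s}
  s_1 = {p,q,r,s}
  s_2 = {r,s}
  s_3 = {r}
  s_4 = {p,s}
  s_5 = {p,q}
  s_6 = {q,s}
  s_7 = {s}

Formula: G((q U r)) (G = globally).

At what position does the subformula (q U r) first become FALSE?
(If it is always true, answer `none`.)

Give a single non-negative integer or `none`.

s_0={r,s}: (q U r)=True q=False r=True
s_1={p,q,r,s}: (q U r)=True q=True r=True
s_2={r,s}: (q U r)=True q=False r=True
s_3={r}: (q U r)=True q=False r=True
s_4={p,s}: (q U r)=False q=False r=False
s_5={p,q}: (q U r)=False q=True r=False
s_6={q,s}: (q U r)=False q=True r=False
s_7={s}: (q U r)=False q=False r=False
G((q U r)) holds globally = False
First violation at position 4.

Answer: 4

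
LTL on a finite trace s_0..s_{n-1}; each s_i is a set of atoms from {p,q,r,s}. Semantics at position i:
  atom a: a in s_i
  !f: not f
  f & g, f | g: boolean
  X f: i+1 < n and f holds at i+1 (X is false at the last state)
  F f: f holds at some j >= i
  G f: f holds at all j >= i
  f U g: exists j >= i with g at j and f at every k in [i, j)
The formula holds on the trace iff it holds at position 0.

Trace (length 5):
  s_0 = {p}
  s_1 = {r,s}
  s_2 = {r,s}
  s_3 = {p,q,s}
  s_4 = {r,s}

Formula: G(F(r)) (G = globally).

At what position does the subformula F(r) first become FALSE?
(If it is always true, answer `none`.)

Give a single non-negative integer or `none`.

Answer: none

Derivation:
s_0={p}: F(r)=True r=False
s_1={r,s}: F(r)=True r=True
s_2={r,s}: F(r)=True r=True
s_3={p,q,s}: F(r)=True r=False
s_4={r,s}: F(r)=True r=True
G(F(r)) holds globally = True
No violation — formula holds at every position.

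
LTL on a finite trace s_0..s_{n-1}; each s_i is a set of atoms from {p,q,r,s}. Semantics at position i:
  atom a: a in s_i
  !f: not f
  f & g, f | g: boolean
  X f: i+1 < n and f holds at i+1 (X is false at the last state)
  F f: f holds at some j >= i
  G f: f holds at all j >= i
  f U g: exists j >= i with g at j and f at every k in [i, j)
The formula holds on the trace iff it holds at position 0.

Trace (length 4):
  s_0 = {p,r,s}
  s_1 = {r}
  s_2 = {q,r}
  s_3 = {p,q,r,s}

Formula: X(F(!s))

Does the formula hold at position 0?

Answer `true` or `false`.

s_0={p,r,s}: X(F(!s))=True F(!s)=True !s=False s=True
s_1={r}: X(F(!s))=True F(!s)=True !s=True s=False
s_2={q,r}: X(F(!s))=False F(!s)=True !s=True s=False
s_3={p,q,r,s}: X(F(!s))=False F(!s)=False !s=False s=True

Answer: true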